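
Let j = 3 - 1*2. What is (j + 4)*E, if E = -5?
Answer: -25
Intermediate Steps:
j = 1 (j = 3 - 2 = 1)
(j + 4)*E = (1 + 4)*(-5) = 5*(-5) = -25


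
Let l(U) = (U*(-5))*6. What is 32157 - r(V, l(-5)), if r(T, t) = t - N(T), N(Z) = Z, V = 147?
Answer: 32154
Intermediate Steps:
l(U) = -30*U (l(U) = -5*U*6 = -30*U)
r(T, t) = t - T
32157 - r(V, l(-5)) = 32157 - (-30*(-5) - 1*147) = 32157 - (150 - 147) = 32157 - 1*3 = 32157 - 3 = 32154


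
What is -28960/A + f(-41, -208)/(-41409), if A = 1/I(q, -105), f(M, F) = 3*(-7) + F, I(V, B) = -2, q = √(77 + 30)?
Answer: 2398409509/41409 ≈ 57920.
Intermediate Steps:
q = √107 ≈ 10.344
f(M, F) = -21 + F
A = -½ (A = 1/(-2) = -½ ≈ -0.50000)
-28960/A + f(-41, -208)/(-41409) = -28960/(-½) + (-21 - 208)/(-41409) = -28960*(-2) - 229*(-1/41409) = 57920 + 229/41409 = 2398409509/41409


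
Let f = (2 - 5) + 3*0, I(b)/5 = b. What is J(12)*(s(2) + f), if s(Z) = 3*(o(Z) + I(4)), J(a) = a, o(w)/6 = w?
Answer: 1116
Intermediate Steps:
I(b) = 5*b
o(w) = 6*w
f = -3 (f = -3 + 0 = -3)
s(Z) = 60 + 18*Z (s(Z) = 3*(6*Z + 5*4) = 3*(6*Z + 20) = 3*(20 + 6*Z) = 60 + 18*Z)
J(12)*(s(2) + f) = 12*((60 + 18*2) - 3) = 12*((60 + 36) - 3) = 12*(96 - 3) = 12*93 = 1116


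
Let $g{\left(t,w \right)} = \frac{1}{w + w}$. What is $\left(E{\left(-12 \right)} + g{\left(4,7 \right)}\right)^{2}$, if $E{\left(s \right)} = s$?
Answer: $\frac{27889}{196} \approx 142.29$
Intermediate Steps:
$g{\left(t,w \right)} = \frac{1}{2 w}$
$\left(E{\left(-12 \right)} + g{\left(4,7 \right)}\right)^{2} = \left(-12 + \frac{1}{2 \cdot 7}\right)^{2} = \left(-12 + \frac{1}{2} \cdot \frac{1}{7}\right)^{2} = \left(-12 + \frac{1}{14}\right)^{2} = \left(- \frac{167}{14}\right)^{2} = \frac{27889}{196}$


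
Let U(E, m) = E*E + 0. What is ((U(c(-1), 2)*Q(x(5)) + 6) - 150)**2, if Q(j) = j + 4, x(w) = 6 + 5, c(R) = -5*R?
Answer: 53361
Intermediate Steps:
x(w) = 11
U(E, m) = E**2 (U(E, m) = E**2 + 0 = E**2)
Q(j) = 4 + j
((U(c(-1), 2)*Q(x(5)) + 6) - 150)**2 = (((-5*(-1))**2*(4 + 11) + 6) - 150)**2 = ((5**2*15 + 6) - 150)**2 = ((25*15 + 6) - 150)**2 = ((375 + 6) - 150)**2 = (381 - 150)**2 = 231**2 = 53361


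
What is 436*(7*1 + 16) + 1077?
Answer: 11105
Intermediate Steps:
436*(7*1 + 16) + 1077 = 436*(7 + 16) + 1077 = 436*23 + 1077 = 10028 + 1077 = 11105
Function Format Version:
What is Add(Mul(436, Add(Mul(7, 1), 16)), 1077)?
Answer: 11105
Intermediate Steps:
Add(Mul(436, Add(Mul(7, 1), 16)), 1077) = Add(Mul(436, Add(7, 16)), 1077) = Add(Mul(436, 23), 1077) = Add(10028, 1077) = 11105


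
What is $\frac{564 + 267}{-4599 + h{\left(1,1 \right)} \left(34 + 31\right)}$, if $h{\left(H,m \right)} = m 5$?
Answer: $- \frac{831}{4274} \approx -0.19443$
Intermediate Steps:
$h{\left(H,m \right)} = 5 m$
$\frac{564 + 267}{-4599 + h{\left(1,1 \right)} \left(34 + 31\right)} = \frac{564 + 267}{-4599 + 5 \cdot 1 \left(34 + 31\right)} = \frac{831}{-4599 + 5 \cdot 65} = \frac{831}{-4599 + 325} = \frac{831}{-4274} = 831 \left(- \frac{1}{4274}\right) = - \frac{831}{4274}$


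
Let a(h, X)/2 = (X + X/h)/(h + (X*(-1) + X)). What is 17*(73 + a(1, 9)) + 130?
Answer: 1983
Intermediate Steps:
a(h, X) = 2*(X + X/h)/h (a(h, X) = 2*((X + X/h)/(h + (X*(-1) + X))) = 2*((X + X/h)/(h + (-X + X))) = 2*((X + X/h)/(h + 0)) = 2*((X + X/h)/h) = 2*(X + X/h)/h)
17*(73 + a(1, 9)) + 130 = 17*(73 + 2*9*(1 + 1)/1²) + 130 = 17*(73 + 2*9*1*2) + 130 = 17*(73 + 36) + 130 = 17*109 + 130 = 1853 + 130 = 1983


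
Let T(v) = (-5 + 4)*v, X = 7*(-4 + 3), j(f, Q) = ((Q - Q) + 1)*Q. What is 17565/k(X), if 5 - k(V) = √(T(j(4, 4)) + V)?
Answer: 29275/12 + 5855*I*√11/12 ≈ 2439.6 + 1618.2*I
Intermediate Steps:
j(f, Q) = Q (j(f, Q) = (0 + 1)*Q = 1*Q = Q)
X = -7 (X = 7*(-1) = -7)
T(v) = -v
k(V) = 5 - √(-4 + V) (k(V) = 5 - √(-1*4 + V) = 5 - √(-4 + V))
17565/k(X) = 17565/(5 - √(-4 - 7)) = 17565/(5 - √(-11)) = 17565/(5 - I*√11)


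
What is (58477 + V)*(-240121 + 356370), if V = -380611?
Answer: -37447755366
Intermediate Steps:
(58477 + V)*(-240121 + 356370) = (58477 - 380611)*(-240121 + 356370) = -322134*116249 = -37447755366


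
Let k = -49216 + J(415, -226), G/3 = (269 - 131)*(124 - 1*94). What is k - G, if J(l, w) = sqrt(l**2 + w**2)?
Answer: -61636 + sqrt(223301) ≈ -61163.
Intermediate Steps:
G = 12420 (G = 3*((269 - 131)*(124 - 1*94)) = 3*(138*(124 - 94)) = 3*(138*30) = 3*4140 = 12420)
k = -49216 + sqrt(223301) (k = -49216 + sqrt(415**2 + (-226)**2) = -49216 + sqrt(172225 + 51076) = -49216 + sqrt(223301) ≈ -48743.)
k - G = (-49216 + sqrt(223301)) - 1*12420 = (-49216 + sqrt(223301)) - 12420 = -61636 + sqrt(223301)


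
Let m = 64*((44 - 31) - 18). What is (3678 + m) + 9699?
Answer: 13057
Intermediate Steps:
m = -320 (m = 64*(13 - 18) = 64*(-5) = -320)
(3678 + m) + 9699 = (3678 - 320) + 9699 = 3358 + 9699 = 13057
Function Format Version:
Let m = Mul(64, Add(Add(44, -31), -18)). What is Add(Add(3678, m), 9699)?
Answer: 13057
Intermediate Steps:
m = -320 (m = Mul(64, Add(13, -18)) = Mul(64, -5) = -320)
Add(Add(3678, m), 9699) = Add(Add(3678, -320), 9699) = Add(3358, 9699) = 13057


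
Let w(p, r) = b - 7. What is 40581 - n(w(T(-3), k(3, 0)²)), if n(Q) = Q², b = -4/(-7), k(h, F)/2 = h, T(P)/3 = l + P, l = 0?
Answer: 1986444/49 ≈ 40540.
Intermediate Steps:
T(P) = 3*P (T(P) = 3*(0 + P) = 3*P)
k(h, F) = 2*h
b = 4/7 (b = -4*(-⅐) = 4/7 ≈ 0.57143)
w(p, r) = -45/7 (w(p, r) = 4/7 - 7 = -45/7)
40581 - n(w(T(-3), k(3, 0)²)) = 40581 - (-45/7)² = 40581 - 1*2025/49 = 40581 - 2025/49 = 1986444/49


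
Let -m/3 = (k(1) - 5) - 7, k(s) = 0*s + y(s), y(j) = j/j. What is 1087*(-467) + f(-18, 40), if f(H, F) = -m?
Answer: -507662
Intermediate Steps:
y(j) = 1
k(s) = 1 (k(s) = 0*s + 1 = 0 + 1 = 1)
m = 33 (m = -3*((1 - 5) - 7) = -3*(-4 - 7) = -3*(-11) = 33)
f(H, F) = -33 (f(H, F) = -1*33 = -33)
1087*(-467) + f(-18, 40) = 1087*(-467) - 33 = -507629 - 33 = -507662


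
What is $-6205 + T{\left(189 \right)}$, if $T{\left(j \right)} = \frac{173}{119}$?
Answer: $- \frac{738222}{119} \approx -6203.5$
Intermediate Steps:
$T{\left(j \right)} = \frac{173}{119}$ ($T{\left(j \right)} = 173 \cdot \frac{1}{119} = \frac{173}{119}$)
$-6205 + T{\left(189 \right)} = -6205 + \frac{173}{119} = - \frac{738222}{119}$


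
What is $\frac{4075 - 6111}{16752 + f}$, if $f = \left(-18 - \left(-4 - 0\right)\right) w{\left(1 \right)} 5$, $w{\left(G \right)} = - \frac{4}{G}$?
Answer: $- \frac{509}{4258} \approx -0.11954$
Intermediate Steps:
$f = 280$ ($f = \left(-18 - \left(-4 - 0\right)\right) \left(- \frac{4}{1}\right) 5 = \left(-18 - \left(-4 + 0\right)\right) \left(\left(-4\right) 1\right) 5 = \left(-18 - -4\right) \left(-4\right) 5 = \left(-18 + 4\right) \left(-4\right) 5 = \left(-14\right) \left(-4\right) 5 = 56 \cdot 5 = 280$)
$\frac{4075 - 6111}{16752 + f} = \frac{4075 - 6111}{16752 + 280} = \frac{4075 + \left(-8973 + 2862\right)}{17032} = \left(4075 - 6111\right) \frac{1}{17032} = \left(-2036\right) \frac{1}{17032} = - \frac{509}{4258}$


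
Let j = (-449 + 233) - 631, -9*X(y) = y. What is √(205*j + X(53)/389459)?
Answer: I*√237029974421930242/1168377 ≈ 416.7*I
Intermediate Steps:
X(y) = -y/9
j = -847 (j = -216 - 631 = -847)
√(205*j + X(53)/389459) = √(205*(-847) - ⅑*53/389459) = √(-173635 - 53/9*1/389459) = √(-173635 - 53/3505131) = √(-608613421238/3505131) = I*√237029974421930242/1168377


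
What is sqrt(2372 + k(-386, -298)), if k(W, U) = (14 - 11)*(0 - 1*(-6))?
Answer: sqrt(2390) ≈ 48.888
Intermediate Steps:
k(W, U) = 18 (k(W, U) = 3*(0 + 6) = 3*6 = 18)
sqrt(2372 + k(-386, -298)) = sqrt(2372 + 18) = sqrt(2390)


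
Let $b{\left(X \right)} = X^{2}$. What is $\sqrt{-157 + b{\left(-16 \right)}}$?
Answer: $3 \sqrt{11} \approx 9.9499$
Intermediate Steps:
$\sqrt{-157 + b{\left(-16 \right)}} = \sqrt{-157 + \left(-16\right)^{2}} = \sqrt{-157 + 256} = \sqrt{99} = 3 \sqrt{11}$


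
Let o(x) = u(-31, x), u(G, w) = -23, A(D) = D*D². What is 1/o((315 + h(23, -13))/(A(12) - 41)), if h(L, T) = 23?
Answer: -1/23 ≈ -0.043478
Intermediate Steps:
A(D) = D³
o(x) = -23
1/o((315 + h(23, -13))/(A(12) - 41)) = 1/(-23) = -1/23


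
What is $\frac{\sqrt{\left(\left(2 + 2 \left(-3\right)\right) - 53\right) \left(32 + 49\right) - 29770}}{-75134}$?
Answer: $- \frac{i \sqrt{34387}}{75134} \approx - 0.0024681 i$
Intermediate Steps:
$\frac{\sqrt{\left(\left(2 + 2 \left(-3\right)\right) - 53\right) \left(32 + 49\right) - 29770}}{-75134} = \sqrt{\left(\left(2 - 6\right) - 53\right) 81 - 29770} \left(- \frac{1}{75134}\right) = \sqrt{\left(-4 - 53\right) 81 - 29770} \left(- \frac{1}{75134}\right) = \sqrt{\left(-57\right) 81 - 29770} \left(- \frac{1}{75134}\right) = \sqrt{-4617 - 29770} \left(- \frac{1}{75134}\right) = \sqrt{-34387} \left(- \frac{1}{75134}\right) = i \sqrt{34387} \left(- \frac{1}{75134}\right) = - \frac{i \sqrt{34387}}{75134}$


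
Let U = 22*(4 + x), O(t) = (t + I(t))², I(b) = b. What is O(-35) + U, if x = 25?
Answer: 5538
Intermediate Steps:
O(t) = 4*t² (O(t) = (t + t)² = (2*t)² = 4*t²)
U = 638 (U = 22*(4 + 25) = 22*29 = 638)
O(-35) + U = 4*(-35)² + 638 = 4*1225 + 638 = 4900 + 638 = 5538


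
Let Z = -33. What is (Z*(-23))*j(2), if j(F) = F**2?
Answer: 3036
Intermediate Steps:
(Z*(-23))*j(2) = -33*(-23)*2**2 = 759*4 = 3036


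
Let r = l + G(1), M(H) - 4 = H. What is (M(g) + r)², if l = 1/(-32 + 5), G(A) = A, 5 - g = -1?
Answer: 87616/729 ≈ 120.19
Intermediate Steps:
g = 6 (g = 5 - 1*(-1) = 5 + 1 = 6)
M(H) = 4 + H
l = -1/27 (l = 1/(-27) = -1/27 ≈ -0.037037)
r = 26/27 (r = -1/27 + 1 = 26/27 ≈ 0.96296)
(M(g) + r)² = ((4 + 6) + 26/27)² = (10 + 26/27)² = (296/27)² = 87616/729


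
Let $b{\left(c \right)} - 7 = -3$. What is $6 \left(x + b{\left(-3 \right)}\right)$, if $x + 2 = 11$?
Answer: $78$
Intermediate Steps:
$x = 9$ ($x = -2 + 11 = 9$)
$b{\left(c \right)} = 4$ ($b{\left(c \right)} = 7 - 3 = 4$)
$6 \left(x + b{\left(-3 \right)}\right) = 6 \left(9 + 4\right) = 6 \cdot 13 = 78$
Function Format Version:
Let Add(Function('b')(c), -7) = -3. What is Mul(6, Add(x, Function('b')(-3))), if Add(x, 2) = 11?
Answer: 78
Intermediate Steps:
x = 9 (x = Add(-2, 11) = 9)
Function('b')(c) = 4 (Function('b')(c) = Add(7, -3) = 4)
Mul(6, Add(x, Function('b')(-3))) = Mul(6, Add(9, 4)) = Mul(6, 13) = 78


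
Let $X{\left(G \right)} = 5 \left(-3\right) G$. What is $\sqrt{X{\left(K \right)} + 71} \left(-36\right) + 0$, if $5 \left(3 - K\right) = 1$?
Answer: $- 36 \sqrt{29} \approx -193.87$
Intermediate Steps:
$K = \frac{14}{5}$ ($K = 3 - \frac{1}{5} = \frac{14}{5} \approx 2.8$)
$X{\left(G \right)} = - 15 G$
$\sqrt{X{\left(K \right)} + 71} \left(-36\right) + 0 = \sqrt{\left(-15\right) \frac{14}{5} + 71} \left(-36\right) + 0 = \sqrt{-42 + 71} \left(-36\right) + 0 = \sqrt{29} \left(-36\right) + 0 = - 36 \sqrt{29} + 0 = - 36 \sqrt{29}$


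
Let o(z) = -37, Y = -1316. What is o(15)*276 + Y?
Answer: -11528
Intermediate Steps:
o(15)*276 + Y = -37*276 - 1316 = -10212 - 1316 = -11528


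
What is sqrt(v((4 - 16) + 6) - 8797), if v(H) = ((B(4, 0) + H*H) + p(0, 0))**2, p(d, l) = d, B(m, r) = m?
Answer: I*sqrt(7197) ≈ 84.835*I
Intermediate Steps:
v(H) = (4 + H**2)**2 (v(H) = ((4 + H*H) + 0)**2 = ((4 + H**2) + 0)**2 = (4 + H**2)**2)
sqrt(v((4 - 16) + 6) - 8797) = sqrt((4 + ((4 - 16) + 6)**2)**2 - 8797) = sqrt((4 + (-12 + 6)**2)**2 - 8797) = sqrt((4 + (-6)**2)**2 - 8797) = sqrt((4 + 36)**2 - 8797) = sqrt(40**2 - 8797) = sqrt(1600 - 8797) = sqrt(-7197) = I*sqrt(7197)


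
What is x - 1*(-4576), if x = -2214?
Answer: 2362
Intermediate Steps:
x - 1*(-4576) = -2214 - 1*(-4576) = -2214 + 4576 = 2362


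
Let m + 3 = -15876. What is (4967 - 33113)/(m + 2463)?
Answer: 4691/2236 ≈ 2.0979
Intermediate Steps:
m = -15879 (m = -3 - 15876 = -15879)
(4967 - 33113)/(m + 2463) = (4967 - 33113)/(-15879 + 2463) = -28146/(-13416) = -28146*(-1/13416) = 4691/2236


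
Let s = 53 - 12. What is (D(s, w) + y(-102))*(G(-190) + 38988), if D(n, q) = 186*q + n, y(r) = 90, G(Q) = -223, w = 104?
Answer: 754948375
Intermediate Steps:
s = 41
D(n, q) = n + 186*q
(D(s, w) + y(-102))*(G(-190) + 38988) = ((41 + 186*104) + 90)*(-223 + 38988) = ((41 + 19344) + 90)*38765 = (19385 + 90)*38765 = 19475*38765 = 754948375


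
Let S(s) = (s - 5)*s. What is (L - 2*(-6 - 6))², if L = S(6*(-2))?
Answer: 51984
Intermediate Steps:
S(s) = s*(-5 + s) (S(s) = (-5 + s)*s = s*(-5 + s))
L = 204 (L = (6*(-2))*(-5 + 6*(-2)) = -12*(-5 - 12) = -12*(-17) = 204)
(L - 2*(-6 - 6))² = (204 - 2*(-6 - 6))² = (204 - 2*(-12))² = (204 + 24)² = 228² = 51984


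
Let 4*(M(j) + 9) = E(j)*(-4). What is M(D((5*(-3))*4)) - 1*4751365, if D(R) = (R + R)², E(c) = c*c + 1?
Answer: -212111375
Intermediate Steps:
E(c) = 1 + c² (E(c) = c² + 1 = 1 + c²)
D(R) = 4*R² (D(R) = (2*R)² = 4*R²)
M(j) = -10 - j² (M(j) = -9 + ((1 + j²)*(-4))/4 = -9 + (-4 - 4*j²)/4 = -9 + (-1 - j²) = -10 - j²)
M(D((5*(-3))*4)) - 1*4751365 = (-10 - (4*((5*(-3))*4)²)²) - 1*4751365 = (-10 - (4*(-15*4)²)²) - 4751365 = (-10 - (4*(-60)²)²) - 4751365 = (-10 - (4*3600)²) - 4751365 = (-10 - 1*14400²) - 4751365 = (-10 - 1*207360000) - 4751365 = (-10 - 207360000) - 4751365 = -207360010 - 4751365 = -212111375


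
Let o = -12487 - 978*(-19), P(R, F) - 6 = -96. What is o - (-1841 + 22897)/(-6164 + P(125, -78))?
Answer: 19069593/3127 ≈ 6098.4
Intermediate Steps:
P(R, F) = -90 (P(R, F) = 6 - 96 = -90)
o = 6095 (o = -12487 - 1*(-18582) = -12487 + 18582 = 6095)
o - (-1841 + 22897)/(-6164 + P(125, -78)) = 6095 - (-1841 + 22897)/(-6164 - 90) = 6095 - 21056/(-6254) = 6095 - 21056*(-1)/6254 = 6095 - 1*(-10528/3127) = 6095 + 10528/3127 = 19069593/3127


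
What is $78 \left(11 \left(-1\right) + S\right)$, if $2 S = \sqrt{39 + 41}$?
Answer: $-858 + 156 \sqrt{5} \approx -509.17$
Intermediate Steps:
$S = 2 \sqrt{5}$ ($S = \frac{\sqrt{39 + 41}}{2} = \frac{\sqrt{80}}{2} = \frac{4 \sqrt{5}}{2} = 2 \sqrt{5} \approx 4.4721$)
$78 \left(11 \left(-1\right) + S\right) = 78 \left(11 \left(-1\right) + 2 \sqrt{5}\right) = 78 \left(-11 + 2 \sqrt{5}\right) = -858 + 156 \sqrt{5}$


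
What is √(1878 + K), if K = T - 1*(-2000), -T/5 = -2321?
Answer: √15483 ≈ 124.43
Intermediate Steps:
T = 11605 (T = -5*(-2321) = 11605)
K = 13605 (K = 11605 - 1*(-2000) = 11605 + 2000 = 13605)
√(1878 + K) = √(1878 + 13605) = √15483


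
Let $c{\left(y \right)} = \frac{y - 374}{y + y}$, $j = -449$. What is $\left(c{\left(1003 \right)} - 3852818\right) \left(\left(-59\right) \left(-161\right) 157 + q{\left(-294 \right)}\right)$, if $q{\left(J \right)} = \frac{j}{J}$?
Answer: $- \frac{199336019385638717}{34692} \approx -5.7459 \cdot 10^{12}$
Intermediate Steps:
$q{\left(J \right)} = - \frac{449}{J}$
$c{\left(y \right)} = \frac{-374 + y}{2 y}$
$\left(c{\left(1003 \right)} - 3852818\right) \left(\left(-59\right) \left(-161\right) 157 + q{\left(-294 \right)}\right) = \left(\frac{-374 + 1003}{2 \cdot 1003} - 3852818\right) \left(\left(-59\right) \left(-161\right) 157 - \frac{449}{-294}\right) = \left(\frac{1}{2} \cdot \frac{1}{1003} \cdot 629 - 3852818\right) \left(9499 \cdot 157 - - \frac{449}{294}\right) = \left(\frac{37}{118} - 3852818\right) \left(1491343 + \frac{449}{294}\right) = \left(- \frac{454632487}{118}\right) \frac{438455291}{294} = - \frac{199336019385638717}{34692}$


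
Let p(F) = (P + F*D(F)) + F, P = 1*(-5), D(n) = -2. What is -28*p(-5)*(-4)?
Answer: 0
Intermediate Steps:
P = -5
p(F) = -5 - F (p(F) = (-5 + F*(-2)) + F = (-5 - 2*F) + F = -5 - F)
-28*p(-5)*(-4) = -28*(-5 - 1*(-5))*(-4) = -28*(-5 + 5)*(-4) = -28*0*(-4) = 0*(-4) = 0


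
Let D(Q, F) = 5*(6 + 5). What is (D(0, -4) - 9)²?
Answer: 2116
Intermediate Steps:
D(Q, F) = 55 (D(Q, F) = 5*11 = 55)
(D(0, -4) - 9)² = (55 - 9)² = 46² = 2116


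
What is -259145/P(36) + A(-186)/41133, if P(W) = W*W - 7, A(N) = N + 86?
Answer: -10659540185/53020437 ≈ -201.05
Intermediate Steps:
A(N) = 86 + N
P(W) = -7 + W**2 (P(W) = W**2 - 7 = -7 + W**2)
-259145/P(36) + A(-186)/41133 = -259145/(-7 + 36**2) + (86 - 186)/41133 = -259145/(-7 + 1296) - 100*1/41133 = -259145/1289 - 100/41133 = -10659540185/53020437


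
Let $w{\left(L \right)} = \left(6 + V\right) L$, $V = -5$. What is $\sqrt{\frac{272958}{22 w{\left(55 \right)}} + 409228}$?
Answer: $\frac{\sqrt{1238597095}}{55} \approx 639.89$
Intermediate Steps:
$w{\left(L \right)} = L$ ($w{\left(L \right)} = \left(6 - 5\right) L = 1 L = L$)
$\sqrt{\frac{272958}{22 w{\left(55 \right)}} + 409228} = \sqrt{\frac{272958}{22 \cdot 55} + 409228} = \sqrt{\frac{272958}{1210} + 409228} = \sqrt{272958 \cdot \frac{1}{1210} + 409228} = \sqrt{\frac{136479}{605} + 409228} = \sqrt{\frac{247719419}{605}} = \frac{\sqrt{1238597095}}{55}$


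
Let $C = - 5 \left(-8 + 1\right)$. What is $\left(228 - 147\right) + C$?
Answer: $116$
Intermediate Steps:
$C = 35$ ($C = \left(-5\right) \left(-7\right) = 35$)
$\left(228 - 147\right) + C = \left(228 - 147\right) + 35 = 81 + 35 = 116$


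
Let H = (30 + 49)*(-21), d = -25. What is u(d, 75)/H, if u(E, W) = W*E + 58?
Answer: 23/21 ≈ 1.0952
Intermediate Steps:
u(E, W) = 58 + E*W (u(E, W) = E*W + 58 = 58 + E*W)
H = -1659 (H = 79*(-21) = -1659)
u(d, 75)/H = (58 - 25*75)/(-1659) = (58 - 1875)*(-1/1659) = -1817*(-1/1659) = 23/21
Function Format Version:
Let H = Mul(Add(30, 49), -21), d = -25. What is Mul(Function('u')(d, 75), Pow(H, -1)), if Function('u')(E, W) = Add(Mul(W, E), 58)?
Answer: Rational(23, 21) ≈ 1.0952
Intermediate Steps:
Function('u')(E, W) = Add(58, Mul(E, W)) (Function('u')(E, W) = Add(Mul(E, W), 58) = Add(58, Mul(E, W)))
H = -1659 (H = Mul(79, -21) = -1659)
Mul(Function('u')(d, 75), Pow(H, -1)) = Mul(Add(58, Mul(-25, 75)), Pow(-1659, -1)) = Mul(Add(58, -1875), Rational(-1, 1659)) = Mul(-1817, Rational(-1, 1659)) = Rational(23, 21)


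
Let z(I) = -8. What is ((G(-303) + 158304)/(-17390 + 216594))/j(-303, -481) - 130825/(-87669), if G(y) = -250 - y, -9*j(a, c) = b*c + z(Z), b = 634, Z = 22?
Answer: 2649232646897699/1775287029197304 ≈ 1.4923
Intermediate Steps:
j(a, c) = 8/9 - 634*c/9 (j(a, c) = -(634*c - 8)/9 = -(-8 + 634*c)/9 = 8/9 - 634*c/9)
((G(-303) + 158304)/(-17390 + 216594))/j(-303, -481) - 130825/(-87669) = (((-250 - 1*(-303)) + 158304)/(-17390 + 216594))/(8/9 - 634/9*(-481)) - 130825/(-87669) = (((-250 + 303) + 158304)/199204)/(8/9 + 304954/9) - 130825*(-1/87669) = ((53 + 158304)*(1/199204))/(101654/3) + 130825/87669 = (158357*(1/199204))*(3/101654) + 130825/87669 = (158357/199204)*(3/101654) + 130825/87669 = 475071/20249883416 + 130825/87669 = 2649232646897699/1775287029197304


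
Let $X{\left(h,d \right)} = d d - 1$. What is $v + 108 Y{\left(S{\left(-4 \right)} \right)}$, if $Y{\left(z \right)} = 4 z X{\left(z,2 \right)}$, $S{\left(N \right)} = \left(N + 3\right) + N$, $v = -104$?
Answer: $-6584$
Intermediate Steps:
$X{\left(h,d \right)} = -1 + d^{2}$ ($X{\left(h,d \right)} = d^{2} - 1 = -1 + d^{2}$)
$S{\left(N \right)} = 3 + 2 N$ ($S{\left(N \right)} = \left(3 + N\right) + N = 3 + 2 N$)
$Y{\left(z \right)} = 12 z$ ($Y{\left(z \right)} = 4 z \left(-1 + 2^{2}\right) = 4 z \left(-1 + 4\right) = 4 z 3 = 12 z$)
$v + 108 Y{\left(S{\left(-4 \right)} \right)} = -104 + 108 \cdot 12 \left(3 + 2 \left(-4\right)\right) = -104 + 108 \cdot 12 \left(3 - 8\right) = -104 + 108 \cdot 12 \left(-5\right) = -104 + 108 \left(-60\right) = -104 - 6480 = -6584$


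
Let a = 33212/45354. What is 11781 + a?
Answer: 267174343/22677 ≈ 11782.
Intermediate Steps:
a = 16606/22677 (a = 33212*(1/45354) = 16606/22677 ≈ 0.73228)
11781 + a = 11781 + 16606/22677 = 267174343/22677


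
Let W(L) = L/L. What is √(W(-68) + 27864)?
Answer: √27865 ≈ 166.93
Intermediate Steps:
W(L) = 1
√(W(-68) + 27864) = √(1 + 27864) = √27865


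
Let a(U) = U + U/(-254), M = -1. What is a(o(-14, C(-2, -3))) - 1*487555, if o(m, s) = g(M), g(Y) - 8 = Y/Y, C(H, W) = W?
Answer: -123836693/254 ≈ -4.8755e+5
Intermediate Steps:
g(Y) = 9 (g(Y) = 8 + Y/Y = 8 + 1 = 9)
o(m, s) = 9
a(U) = 253*U/254 (a(U) = U + U*(-1/254) = U - U/254 = 253*U/254)
a(o(-14, C(-2, -3))) - 1*487555 = (253/254)*9 - 1*487555 = 2277/254 - 487555 = -123836693/254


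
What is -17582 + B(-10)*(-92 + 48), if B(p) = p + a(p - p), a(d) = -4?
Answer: -16966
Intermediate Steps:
B(p) = -4 + p (B(p) = p - 4 = -4 + p)
-17582 + B(-10)*(-92 + 48) = -17582 + (-4 - 10)*(-92 + 48) = -17582 - 14*(-44) = -17582 + 616 = -16966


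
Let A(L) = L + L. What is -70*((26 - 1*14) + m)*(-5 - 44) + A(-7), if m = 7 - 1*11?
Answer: 27426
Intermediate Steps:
A(L) = 2*L
m = -4 (m = 7 - 11 = -4)
-70*((26 - 1*14) + m)*(-5 - 44) + A(-7) = -70*((26 - 1*14) - 4)*(-5 - 44) + 2*(-7) = -70*((26 - 14) - 4)*(-49) - 14 = -70*(12 - 4)*(-49) - 14 = -560*(-49) - 14 = -70*(-392) - 14 = 27440 - 14 = 27426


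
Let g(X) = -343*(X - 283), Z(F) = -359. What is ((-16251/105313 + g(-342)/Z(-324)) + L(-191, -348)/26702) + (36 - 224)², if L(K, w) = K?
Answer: 2698300774671787/77656331818 ≈ 34747.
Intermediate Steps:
g(X) = 97069 - 343*X (g(X) = -343*(-283 + X) = 97069 - 343*X)
((-16251/105313 + g(-342)/Z(-324)) + L(-191, -348)/26702) + (36 - 224)² = ((-16251/105313 + (97069 - 343*(-342))/(-359)) - 191/26702) + (36 - 224)² = ((-16251*1/105313 + (97069 + 117306)*(-1/359)) - 191*1/26702) + (-188)² = ((-16251/105313 + 214375*(-1/359)) - 191/26702) + 35344 = ((-16251/105313 - 214375/359) - 191/26702) + 35344 = (-22582308484/37807367 - 191/26702) + 35344 = -46384617103605/77656331818 + 35344 = 2698300774671787/77656331818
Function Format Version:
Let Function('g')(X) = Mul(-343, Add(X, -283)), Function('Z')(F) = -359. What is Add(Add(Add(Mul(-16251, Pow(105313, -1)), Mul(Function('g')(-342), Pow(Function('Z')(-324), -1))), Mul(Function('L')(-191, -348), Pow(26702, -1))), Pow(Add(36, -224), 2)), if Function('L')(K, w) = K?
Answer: Rational(2698300774671787, 77656331818) ≈ 34747.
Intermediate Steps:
Function('g')(X) = Add(97069, Mul(-343, X)) (Function('g')(X) = Mul(-343, Add(-283, X)) = Add(97069, Mul(-343, X)))
Add(Add(Add(Mul(-16251, Pow(105313, -1)), Mul(Function('g')(-342), Pow(Function('Z')(-324), -1))), Mul(Function('L')(-191, -348), Pow(26702, -1))), Pow(Add(36, -224), 2)) = Add(Add(Add(Mul(-16251, Pow(105313, -1)), Mul(Add(97069, Mul(-343, -342)), Pow(-359, -1))), Mul(-191, Pow(26702, -1))), Pow(Add(36, -224), 2)) = Add(Add(Add(Mul(-16251, Rational(1, 105313)), Mul(Add(97069, 117306), Rational(-1, 359))), Mul(-191, Rational(1, 26702))), Pow(-188, 2)) = Add(Add(Add(Rational(-16251, 105313), Mul(214375, Rational(-1, 359))), Rational(-191, 26702)), 35344) = Add(Add(Add(Rational(-16251, 105313), Rational(-214375, 359)), Rational(-191, 26702)), 35344) = Add(Add(Rational(-22582308484, 37807367), Rational(-191, 26702)), 35344) = Add(Rational(-46384617103605, 77656331818), 35344) = Rational(2698300774671787, 77656331818)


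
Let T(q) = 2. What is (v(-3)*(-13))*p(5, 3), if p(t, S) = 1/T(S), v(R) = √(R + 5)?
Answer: -13*√2/2 ≈ -9.1924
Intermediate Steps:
v(R) = √(5 + R)
p(t, S) = ½ (p(t, S) = 1/2 = ½)
(v(-3)*(-13))*p(5, 3) = (√(5 - 3)*(-13))*(½) = (√2*(-13))*(½) = -13*√2*(½) = -13*√2/2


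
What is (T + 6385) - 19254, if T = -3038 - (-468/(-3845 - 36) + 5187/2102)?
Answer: -129788225317/8157862 ≈ -15910.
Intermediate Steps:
T = -24804699239/8157862 (T = -3038 - (-468/(-3881) + 5187*(1/2102)) = -3038 - (-468*(-1/3881) + 5187/2102) = -3038 - (468/3881 + 5187/2102) = -3038 - 1*21114483/8157862 = -3038 - 21114483/8157862 = -24804699239/8157862 ≈ -3040.6)
(T + 6385) - 19254 = (-24804699239/8157862 + 6385) - 19254 = 27283249631/8157862 - 19254 = -129788225317/8157862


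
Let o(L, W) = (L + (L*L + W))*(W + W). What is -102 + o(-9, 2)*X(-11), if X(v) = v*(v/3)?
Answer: 35510/3 ≈ 11837.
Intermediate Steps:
o(L, W) = 2*W*(L + W + L**2) (o(L, W) = (L + (L**2 + W))*(2*W) = (L + (W + L**2))*(2*W) = (L + W + L**2)*(2*W) = 2*W*(L + W + L**2))
X(v) = v**2/3 (X(v) = v*(v*(1/3)) = v*(v/3) = v**2/3)
-102 + o(-9, 2)*X(-11) = -102 + (2*2*(-9 + 2 + (-9)**2))*((1/3)*(-11)**2) = -102 + (2*2*(-9 + 2 + 81))*((1/3)*121) = -102 + (2*2*74)*(121/3) = -102 + 296*(121/3) = -102 + 35816/3 = 35510/3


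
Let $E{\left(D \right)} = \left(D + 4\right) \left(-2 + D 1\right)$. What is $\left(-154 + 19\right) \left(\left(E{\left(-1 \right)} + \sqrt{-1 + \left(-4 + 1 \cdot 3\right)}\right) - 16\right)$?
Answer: $3375 - 135 i \sqrt{2} \approx 3375.0 - 190.92 i$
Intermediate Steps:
$E{\left(D \right)} = \left(-2 + D\right) \left(4 + D\right)$ ($E{\left(D \right)} = \left(4 + D\right) \left(-2 + D\right) = \left(-2 + D\right) \left(4 + D\right)$)
$\left(-154 + 19\right) \left(\left(E{\left(-1 \right)} + \sqrt{-1 + \left(-4 + 1 \cdot 3\right)}\right) - 16\right) = \left(-154 + 19\right) \left(\left(\left(-8 + \left(-1\right)^{2} + 2 \left(-1\right)\right) + \sqrt{-1 + \left(-4 + 1 \cdot 3\right)}\right) - 16\right) = - 135 \left(\left(\left(-8 + 1 - 2\right) + \sqrt{-1 + \left(-4 + 3\right)}\right) - 16\right) = - 135 \left(\left(-9 + \sqrt{-1 - 1}\right) - 16\right) = - 135 \left(\left(-9 + \sqrt{-2}\right) - 16\right) = - 135 \left(\left(-9 + i \sqrt{2}\right) - 16\right) = - 135 \left(-25 + i \sqrt{2}\right) = 3375 - 135 i \sqrt{2}$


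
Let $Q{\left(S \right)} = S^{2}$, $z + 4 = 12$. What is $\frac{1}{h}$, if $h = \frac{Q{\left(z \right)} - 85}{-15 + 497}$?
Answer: $- \frac{482}{21} \approx -22.952$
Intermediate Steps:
$z = 8$ ($z = -4 + 12 = 8$)
$h = - \frac{21}{482}$ ($h = \frac{8^{2} - 85}{-15 + 497} = \frac{64 - 85}{482} = \left(-21\right) \frac{1}{482} = - \frac{21}{482} \approx -0.043568$)
$\frac{1}{h} = \frac{1}{- \frac{21}{482}} = - \frac{482}{21}$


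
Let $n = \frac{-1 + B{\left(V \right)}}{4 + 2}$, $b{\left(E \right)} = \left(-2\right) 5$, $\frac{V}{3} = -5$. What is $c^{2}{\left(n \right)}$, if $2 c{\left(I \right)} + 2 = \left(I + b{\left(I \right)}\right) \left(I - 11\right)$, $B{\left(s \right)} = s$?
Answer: $\frac{592900}{81} \approx 7319.8$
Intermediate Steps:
$V = -15$ ($V = 3 \left(-5\right) = -15$)
$b{\left(E \right)} = -10$
$n = - \frac{8}{3}$ ($n = \frac{-1 - 15}{4 + 2} = - \frac{16}{6} = \left(-16\right) \frac{1}{6} = - \frac{8}{3} \approx -2.6667$)
$c{\left(I \right)} = -1 + \frac{\left(-11 + I\right) \left(-10 + I\right)}{2}$ ($c{\left(I \right)} = -1 + \frac{\left(I - 10\right) \left(I - 11\right)}{2} = -1 + \frac{\left(-10 + I\right) \left(-11 + I\right)}{2} = -1 + \frac{\left(-11 + I\right) \left(-10 + I\right)}{2}$)
$c^{2}{\left(n \right)} = \left(54 + \frac{\left(- \frac{8}{3}\right)^{2}}{2} - -28\right)^{2} = \left(54 + \frac{1}{2} \cdot \frac{64}{9} + 28\right)^{2} = \left(54 + \frac{32}{9} + 28\right)^{2} = \left(\frac{770}{9}\right)^{2} = \frac{592900}{81}$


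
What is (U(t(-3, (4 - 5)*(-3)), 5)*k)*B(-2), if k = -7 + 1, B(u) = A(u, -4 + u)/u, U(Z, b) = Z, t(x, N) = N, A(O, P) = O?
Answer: -18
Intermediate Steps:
B(u) = 1 (B(u) = u/u = 1)
k = -6
(U(t(-3, (4 - 5)*(-3)), 5)*k)*B(-2) = (((4 - 5)*(-3))*(-6))*1 = (-1*(-3)*(-6))*1 = (3*(-6))*1 = -18*1 = -18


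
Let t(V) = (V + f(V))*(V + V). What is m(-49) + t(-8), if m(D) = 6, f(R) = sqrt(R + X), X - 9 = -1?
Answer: 134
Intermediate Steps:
X = 8 (X = 9 - 1 = 8)
f(R) = sqrt(8 + R) (f(R) = sqrt(R + 8) = sqrt(8 + R))
t(V) = 2*V*(V + sqrt(8 + V)) (t(V) = (V + sqrt(8 + V))*(V + V) = (V + sqrt(8 + V))*(2*V) = 2*V*(V + sqrt(8 + V)))
m(-49) + t(-8) = 6 + 2*(-8)*(-8 + sqrt(8 - 8)) = 6 + 2*(-8)*(-8 + sqrt(0)) = 6 + 2*(-8)*(-8 + 0) = 6 + 2*(-8)*(-8) = 6 + 128 = 134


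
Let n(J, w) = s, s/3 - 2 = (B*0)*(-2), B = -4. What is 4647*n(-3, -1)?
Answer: 27882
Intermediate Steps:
s = 6 (s = 6 + 3*(-4*0*(-2)) = 6 + 3*(0*(-2)) = 6 + 3*0 = 6 + 0 = 6)
n(J, w) = 6
4647*n(-3, -1) = 4647*6 = 27882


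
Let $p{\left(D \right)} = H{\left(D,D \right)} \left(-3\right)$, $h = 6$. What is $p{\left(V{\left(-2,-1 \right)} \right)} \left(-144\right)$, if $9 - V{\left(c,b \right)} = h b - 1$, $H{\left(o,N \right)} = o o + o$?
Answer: $117504$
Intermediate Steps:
$H{\left(o,N \right)} = o + o^{2}$ ($H{\left(o,N \right)} = o^{2} + o = o + o^{2}$)
$V{\left(c,b \right)} = 10 - 6 b$ ($V{\left(c,b \right)} = 9 - \left(6 b - 1\right) = 9 - \left(-1 + 6 b\right) = 10 - 6 b$)
$p{\left(D \right)} = - 3 D \left(1 + D\right)$ ($p{\left(D \right)} = D \left(1 + D\right) \left(-3\right) = - 3 D \left(1 + D\right)$)
$p{\left(V{\left(-2,-1 \right)} \right)} \left(-144\right) = - 3 \left(10 - -6\right) \left(1 + \left(10 - -6\right)\right) \left(-144\right) = - 3 \left(10 + 6\right) \left(1 + \left(10 + 6\right)\right) \left(-144\right) = \left(-3\right) 16 \left(1 + 16\right) \left(-144\right) = \left(-3\right) 16 \cdot 17 \left(-144\right) = \left(-816\right) \left(-144\right) = 117504$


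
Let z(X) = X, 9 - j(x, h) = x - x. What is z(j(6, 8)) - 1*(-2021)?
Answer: 2030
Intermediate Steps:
j(x, h) = 9 (j(x, h) = 9 - (x - x) = 9 - 1*0 = 9 + 0 = 9)
z(j(6, 8)) - 1*(-2021) = 9 - 1*(-2021) = 9 + 2021 = 2030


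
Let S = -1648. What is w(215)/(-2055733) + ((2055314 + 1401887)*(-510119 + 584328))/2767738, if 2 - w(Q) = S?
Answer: 527409457176190897/5689730341954 ≈ 92695.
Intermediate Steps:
w(Q) = 1650 (w(Q) = 2 - 1*(-1648) = 2 + 1648 = 1650)
w(215)/(-2055733) + ((2055314 + 1401887)*(-510119 + 584328))/2767738 = 1650/(-2055733) + ((2055314 + 1401887)*(-510119 + 584328))/2767738 = 1650*(-1/2055733) + (3457201*74209)*(1/2767738) = -1650/2055733 + 256555429009*(1/2767738) = -1650/2055733 + 256555429009/2767738 = 527409457176190897/5689730341954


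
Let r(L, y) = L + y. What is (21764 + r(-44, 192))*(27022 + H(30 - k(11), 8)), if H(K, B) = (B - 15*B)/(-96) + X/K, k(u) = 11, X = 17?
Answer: 11250873436/19 ≈ 5.9215e+8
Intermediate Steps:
H(K, B) = 17/K + 7*B/48 (H(K, B) = (B - 15*B)/(-96) + 17/K = (B - 15*B)*(-1/96) + 17/K = -14*B*(-1/96) + 17/K = 7*B/48 + 17/K = 17/K + 7*B/48)
(21764 + r(-44, 192))*(27022 + H(30 - k(11), 8)) = (21764 + (-44 + 192))*(27022 + (17/(30 - 1*11) + (7/48)*8)) = (21764 + 148)*(27022 + (17/(30 - 11) + 7/6)) = 21912*(27022 + (17/19 + 7/6)) = 21912*(27022 + 235/114) = 21912*(3080743/114) = 11250873436/19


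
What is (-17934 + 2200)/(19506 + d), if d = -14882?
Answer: -7867/2312 ≈ -3.4027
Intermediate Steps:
(-17934 + 2200)/(19506 + d) = (-17934 + 2200)/(19506 - 14882) = -15734/4624 = -15734*1/4624 = -7867/2312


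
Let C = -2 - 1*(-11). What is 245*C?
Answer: 2205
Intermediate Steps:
C = 9 (C = -2 + 11 = 9)
245*C = 245*9 = 2205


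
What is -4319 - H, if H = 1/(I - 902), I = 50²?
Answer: -6901763/1598 ≈ -4319.0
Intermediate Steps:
I = 2500
H = 1/1598 (H = 1/(2500 - 902) = 1/1598 ≈ 0.00062578)
-4319 - H = -4319 - 1*1/1598 = -4319 - 1/1598 = -6901763/1598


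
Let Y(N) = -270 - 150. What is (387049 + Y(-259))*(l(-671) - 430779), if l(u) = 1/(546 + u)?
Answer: -20818957135504/125 ≈ -1.6655e+11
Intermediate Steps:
Y(N) = -420
(387049 + Y(-259))*(l(-671) - 430779) = (387049 - 420)*(1/(546 - 671) - 430779) = 386629*(1/(-125) - 430779) = 386629*(-1/125 - 430779) = 386629*(-53847376/125) = -20818957135504/125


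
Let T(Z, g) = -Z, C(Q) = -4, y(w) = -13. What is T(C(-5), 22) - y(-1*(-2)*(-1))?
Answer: 17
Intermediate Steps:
T(C(-5), 22) - y(-1*(-2)*(-1)) = -1*(-4) - 1*(-13) = 4 + 13 = 17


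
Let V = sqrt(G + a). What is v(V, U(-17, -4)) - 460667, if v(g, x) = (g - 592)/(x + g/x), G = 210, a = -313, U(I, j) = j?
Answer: (-460671*sqrt(103) + 7368304*I)/(sqrt(103) - 16*I) ≈ -4.6056e+5 - 68.752*I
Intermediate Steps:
V = I*sqrt(103) (V = sqrt(210 - 313) = sqrt(-103) = I*sqrt(103) ≈ 10.149*I)
v(g, x) = (-592 + g)/(x + g/x)
v(V, U(-17, -4)) - 460667 = -4*(-592 + I*sqrt(103))/(I*sqrt(103) + (-4)**2) - 460667 = -4*(-592 + I*sqrt(103))/(I*sqrt(103) + 16) - 460667 = -4*(-592 + I*sqrt(103))/(16 + I*sqrt(103)) - 460667 = -460667 - 4*(-592 + I*sqrt(103))/(16 + I*sqrt(103))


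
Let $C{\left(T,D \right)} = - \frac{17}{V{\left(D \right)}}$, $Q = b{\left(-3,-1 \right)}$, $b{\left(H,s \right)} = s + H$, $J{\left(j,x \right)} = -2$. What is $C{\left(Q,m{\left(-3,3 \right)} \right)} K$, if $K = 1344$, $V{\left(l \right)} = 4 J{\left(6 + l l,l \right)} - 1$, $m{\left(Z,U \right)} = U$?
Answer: $\frac{7616}{3} \approx 2538.7$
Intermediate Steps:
$b{\left(H,s \right)} = H + s$
$V{\left(l \right)} = -9$ ($V{\left(l \right)} = 4 \left(-2\right) - 1 = -8 - 1 = -9$)
$Q = -4$ ($Q = -3 - 1 = -4$)
$C{\left(T,D \right)} = \frac{17}{9}$ ($C{\left(T,D \right)} = - \frac{17}{-9} = \left(-17\right) \left(- \frac{1}{9}\right) = \frac{17}{9}$)
$C{\left(Q,m{\left(-3,3 \right)} \right)} K = \frac{17}{9} \cdot 1344 = \frac{7616}{3}$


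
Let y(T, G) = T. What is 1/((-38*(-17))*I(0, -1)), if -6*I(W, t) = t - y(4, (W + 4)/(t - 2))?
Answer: 3/1615 ≈ 0.0018576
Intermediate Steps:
I(W, t) = 2/3 - t/6 (I(W, t) = -(t - 1*4)/6 = -(t - 4)/6 = -(-4 + t)/6 = 2/3 - t/6)
1/((-38*(-17))*I(0, -1)) = 1/((-38*(-17))*(2/3 - 1/6*(-1))) = 1/(646*(2/3 + 1/6)) = 1/(646*(5/6)) = 1/(1615/3) = 3/1615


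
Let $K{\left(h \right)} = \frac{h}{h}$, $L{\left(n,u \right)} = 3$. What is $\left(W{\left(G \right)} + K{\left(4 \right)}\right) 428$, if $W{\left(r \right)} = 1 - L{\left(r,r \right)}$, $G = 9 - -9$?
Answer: $-428$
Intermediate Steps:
$G = 18$ ($G = 9 + 9 = 18$)
$K{\left(h \right)} = 1$
$W{\left(r \right)} = -2$ ($W{\left(r \right)} = 1 - 3 = -2$)
$\left(W{\left(G \right)} + K{\left(4 \right)}\right) 428 = \left(-2 + 1\right) 428 = \left(-1\right) 428 = -428$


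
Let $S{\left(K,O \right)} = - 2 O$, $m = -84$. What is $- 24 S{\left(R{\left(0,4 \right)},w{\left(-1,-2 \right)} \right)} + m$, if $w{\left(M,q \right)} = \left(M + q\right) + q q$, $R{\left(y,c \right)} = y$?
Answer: $-36$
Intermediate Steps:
$w{\left(M,q \right)} = M + q + q^{2}$ ($w{\left(M,q \right)} = \left(M + q\right) + q^{2} = M + q + q^{2}$)
$- 24 S{\left(R{\left(0,4 \right)},w{\left(-1,-2 \right)} \right)} + m = - 24 \left(- 2 \left(-1 - 2 + \left(-2\right)^{2}\right)\right) - 84 = - 24 \left(- 2 \left(-1 - 2 + 4\right)\right) - 84 = - 24 \left(\left(-2\right) 1\right) - 84 = \left(-24\right) \left(-2\right) - 84 = 48 - 84 = -36$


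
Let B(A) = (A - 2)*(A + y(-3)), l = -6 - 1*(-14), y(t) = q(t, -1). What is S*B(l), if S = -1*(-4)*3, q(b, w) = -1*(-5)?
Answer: 936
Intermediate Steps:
q(b, w) = 5
y(t) = 5
l = 8 (l = -6 + 14 = 8)
B(A) = (-2 + A)*(5 + A) (B(A) = (A - 2)*(A + 5) = (-2 + A)*(5 + A))
S = 12 (S = 4*3 = 12)
S*B(l) = 12*(-10 + 8² + 3*8) = 12*(-10 + 64 + 24) = 12*78 = 936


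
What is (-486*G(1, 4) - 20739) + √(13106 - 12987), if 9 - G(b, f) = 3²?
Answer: -20739 + √119 ≈ -20728.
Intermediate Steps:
G(b, f) = 0 (G(b, f) = 9 - 1*3² = 9 - 1*9 = 9 - 9 = 0)
(-486*G(1, 4) - 20739) + √(13106 - 12987) = (-486*0 - 20739) + √(13106 - 12987) = (0 - 20739) + √119 = -20739 + √119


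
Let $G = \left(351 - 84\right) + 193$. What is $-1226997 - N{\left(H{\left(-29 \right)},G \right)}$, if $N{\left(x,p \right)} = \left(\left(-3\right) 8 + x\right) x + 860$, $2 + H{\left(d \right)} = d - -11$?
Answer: $-1228737$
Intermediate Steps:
$G = 460$ ($G = 267 + 193 = 460$)
$H{\left(d \right)} = 9 + d$ ($H{\left(d \right)} = -2 + \left(d - -11\right) = -2 + \left(d + 11\right) = -2 + \left(11 + d\right) = 9 + d$)
$N{\left(x,p \right)} = 860 + x \left(-24 + x\right)$ ($N{\left(x,p \right)} = \left(-24 + x\right) x + 860 = x \left(-24 + x\right) + 860 = 860 + x \left(-24 + x\right)$)
$-1226997 - N{\left(H{\left(-29 \right)},G \right)} = -1226997 - \left(860 + \left(9 - 29\right)^{2} - 24 \left(9 - 29\right)\right) = -1226997 - \left(860 + \left(-20\right)^{2} - -480\right) = -1226997 - \left(860 + 400 + 480\right) = -1226997 - 1740 = -1228737$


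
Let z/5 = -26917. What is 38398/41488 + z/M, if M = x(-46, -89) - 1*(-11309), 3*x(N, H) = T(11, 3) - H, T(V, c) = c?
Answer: -7722362939/705690136 ≈ -10.943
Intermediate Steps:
z = -134585 (z = 5*(-26917) = -134585)
x(N, H) = 1 - H/3 (x(N, H) = (3 - H)/3 = 1 - H/3)
M = 34019/3 (M = (1 - ⅓*(-89)) - 1*(-11309) = (1 + 89/3) + 11309 = 92/3 + 11309 = 34019/3 ≈ 11340.)
38398/41488 + z/M = 38398/41488 - 134585/34019/3 = 38398*(1/41488) - 134585*3/34019 = 19199/20744 - 403755/34019 = -7722362939/705690136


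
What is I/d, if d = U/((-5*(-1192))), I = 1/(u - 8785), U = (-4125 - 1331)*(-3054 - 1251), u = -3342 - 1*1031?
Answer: -149/7726403916 ≈ -1.9285e-8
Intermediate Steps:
u = -4373 (u = -3342 - 1031 = -4373)
U = 23488080 (U = -5456*(-4305) = 23488080)
I = -1/13158 (I = 1/(-4373 - 8785) = 1/(-13158) = -1/13158 ≈ -7.5999e-5)
d = 587202/149 (d = 23488080/((-5*(-1192))) = 23488080/5960 = 23488080*(1/5960) = 587202/149 ≈ 3941.0)
I/d = -1/(13158*587202/149) = -1/13158*149/587202 = -149/7726403916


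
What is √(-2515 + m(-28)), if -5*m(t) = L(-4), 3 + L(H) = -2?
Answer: I*√2514 ≈ 50.14*I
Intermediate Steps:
L(H) = -5 (L(H) = -3 - 2 = -5)
m(t) = 1 (m(t) = -⅕*(-5) = 1)
√(-2515 + m(-28)) = √(-2515 + 1) = √(-2514) = I*√2514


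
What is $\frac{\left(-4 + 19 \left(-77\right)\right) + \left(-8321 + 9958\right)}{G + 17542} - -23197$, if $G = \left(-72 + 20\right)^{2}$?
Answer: $\frac{234823316}{10123} \approx 23197.0$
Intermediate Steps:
$G = 2704$ ($G = \left(-52\right)^{2} = 2704$)
$\frac{\left(-4 + 19 \left(-77\right)\right) + \left(-8321 + 9958\right)}{G + 17542} - -23197 = \frac{\left(-4 + 19 \left(-77\right)\right) + \left(-8321 + 9958\right)}{2704 + 17542} - -23197 = \frac{\left(-4 - 1463\right) + 1637}{20246} + 23197 = \left(-1467 + 1637\right) \frac{1}{20246} + 23197 = 170 \cdot \frac{1}{20246} + 23197 = \frac{85}{10123} + 23197 = \frac{234823316}{10123}$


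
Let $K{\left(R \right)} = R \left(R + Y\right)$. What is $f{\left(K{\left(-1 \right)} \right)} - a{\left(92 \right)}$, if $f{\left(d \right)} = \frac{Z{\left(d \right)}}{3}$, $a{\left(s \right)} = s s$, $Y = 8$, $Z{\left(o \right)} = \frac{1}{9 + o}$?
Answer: $- \frac{50783}{6} \approx -8463.8$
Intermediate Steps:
$K{\left(R \right)} = R \left(8 + R\right)$ ($K{\left(R \right)} = R \left(R + 8\right) = R \left(8 + R\right)$)
$a{\left(s \right)} = s^{2}$
$f{\left(d \right)} = \frac{1}{3 \left(9 + d\right)}$ ($f{\left(d \right)} = \frac{1}{\left(9 + d\right) 3} = \frac{1}{9 + d} \frac{1}{3} = \frac{1}{3 \left(9 + d\right)}$)
$f{\left(K{\left(-1 \right)} \right)} - a{\left(92 \right)} = \frac{1}{3 \left(9 - \left(8 - 1\right)\right)} - 92^{2} = \frac{1}{3 \left(9 - 7\right)} - 8464 = \frac{1}{3 \cdot 2} - 8464 = \frac{1}{3} \cdot \frac{1}{2} - 8464 = \frac{1}{6} - 8464 = - \frac{50783}{6}$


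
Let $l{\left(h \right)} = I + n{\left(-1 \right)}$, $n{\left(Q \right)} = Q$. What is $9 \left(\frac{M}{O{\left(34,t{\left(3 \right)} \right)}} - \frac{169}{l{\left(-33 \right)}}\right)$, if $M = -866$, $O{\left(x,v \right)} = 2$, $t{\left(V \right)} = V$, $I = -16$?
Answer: $- \frac{64728}{17} \approx -3807.5$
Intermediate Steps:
$l{\left(h \right)} = -17$ ($l{\left(h \right)} = -16 - 1 = -17$)
$9 \left(\frac{M}{O{\left(34,t{\left(3 \right)} \right)}} - \frac{169}{l{\left(-33 \right)}}\right) = 9 \left(- \frac{866}{2} - \frac{169}{-17}\right) = 9 \left(\left(-866\right) \frac{1}{2} - - \frac{169}{17}\right) = 9 \left(-433 + \frac{169}{17}\right) = 9 \left(- \frac{7192}{17}\right) = - \frac{64728}{17}$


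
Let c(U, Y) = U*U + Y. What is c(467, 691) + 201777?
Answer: 420557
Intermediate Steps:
c(U, Y) = Y + U**2 (c(U, Y) = U**2 + Y = Y + U**2)
c(467, 691) + 201777 = (691 + 467**2) + 201777 = (691 + 218089) + 201777 = 218780 + 201777 = 420557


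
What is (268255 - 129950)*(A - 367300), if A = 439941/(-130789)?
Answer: -6644067038548505/130789 ≈ -5.0800e+10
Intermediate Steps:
A = -439941/130789 (A = 439941*(-1/130789) = -439941/130789 ≈ -3.3637)
(268255 - 129950)*(A - 367300) = (268255 - 129950)*(-439941/130789 - 367300) = 138305*(-48039239641/130789) = -6644067038548505/130789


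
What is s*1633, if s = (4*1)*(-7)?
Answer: -45724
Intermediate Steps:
s = -28 (s = 4*(-7) = -28)
s*1633 = -28*1633 = -45724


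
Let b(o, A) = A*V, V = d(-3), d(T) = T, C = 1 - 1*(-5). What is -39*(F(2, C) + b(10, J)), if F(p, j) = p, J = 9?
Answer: 975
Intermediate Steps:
C = 6 (C = 1 + 5 = 6)
V = -3
b(o, A) = -3*A (b(o, A) = A*(-3) = -3*A)
-39*(F(2, C) + b(10, J)) = -39*(2 - 3*9) = -39*(2 - 27) = -39*(-25) = 975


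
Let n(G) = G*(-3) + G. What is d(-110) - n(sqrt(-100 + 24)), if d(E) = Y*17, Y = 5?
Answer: 85 + 4*I*sqrt(19) ≈ 85.0 + 17.436*I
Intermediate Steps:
n(G) = -2*G (n(G) = -3*G + G = -2*G)
d(E) = 85 (d(E) = 5*17 = 85)
d(-110) - n(sqrt(-100 + 24)) = 85 - (-2)*sqrt(-100 + 24) = 85 - (-2)*sqrt(-76) = 85 - (-2)*2*I*sqrt(19) = 85 - (-4)*I*sqrt(19) = 85 + 4*I*sqrt(19)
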